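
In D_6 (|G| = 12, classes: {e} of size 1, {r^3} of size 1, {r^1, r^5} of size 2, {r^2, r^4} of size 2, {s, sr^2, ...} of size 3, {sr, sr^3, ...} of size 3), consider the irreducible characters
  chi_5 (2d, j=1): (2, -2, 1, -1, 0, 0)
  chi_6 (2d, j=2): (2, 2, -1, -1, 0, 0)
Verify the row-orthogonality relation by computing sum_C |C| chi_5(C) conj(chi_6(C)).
Sum = 0; so <chi_5, chi_6> = 0 (distinct irreducibles are orthogonal).

Justification: Compute term by term over conjugacy classes (|C| * chi_5(C) * conj(chi_6(C))):
  1*(2)*conj(2) + 1*(-2)*conj(2) + 2*(1)*conj(-1) + 2*(-1)*conj(-1) + 3*(0)*conj(0) + 3*(0)*conj(0)
  = (4) + (-4) + (-2) + (2) + (0) + (0)
  = 0.
Dividing by |G| = 12 gives 0/12 = 0, matching the row-orthogonality relation <chi_5, chi_6> = [chi_5 = chi_6].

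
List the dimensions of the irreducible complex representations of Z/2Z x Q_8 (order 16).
Dimensions: 1, 1, 1, 1, 1, 1, 1, 1, 2, 2

There are 10 irreducibles (= number of conjugacy classes). Their dimensions d_i satisfy sum d_i^2 = |G| = 16: 1 + 1 + 1 + 1 + 1 + 1 + 1 + 1 + 4 + 4 = 16. (For the product with Z/2Z: each of the 2 1-dim characters of Z/2Z tensors with each irrep of Q_8, giving 2 copies of each Q_8-dimension.)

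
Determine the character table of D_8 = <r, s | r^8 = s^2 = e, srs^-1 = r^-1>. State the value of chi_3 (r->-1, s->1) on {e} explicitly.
Conjugacy classes: {e} of size 1, {r^4} of size 1, {r^1, r^7} of size 2, {r^2, r^6} of size 2, {r^3, r^5} of size 2, {s, sr^2, ...} of size 4, {sr, sr^3, ...} of size 4.
Character table:
  irrep \ class              {e} (size 1)  {r^4} (size 1)  {r^1, r^7} (size 2)  {r^2, r^6} (size 2)  {r^3, r^5} (size 2)  {s, sr^2, ...} (size 4)  {sr, sr^3, ...} (size 4)
  chi_1 (triv)               1             1               1                    1                    1                    1                        1                       
  chi_2 (sign: r->1, s->-1)  1             1               1                    1                    1                    -1                       -1                      
  chi_3 (r->-1, s->1)        1             1               -1                   1                    -1                   1                        -1                      
  chi_4 (r->-1, s->-1)       1             1               -1                   1                    -1                   -1                       1                       
  chi_5 (2d, j=1)            2             -2              sqrt(2)              0                    -sqrt(2)             0                        0                       
  chi_6 (2d, j=2)            2             2               0                    -2                   0                    0                        0                       
  chi_7 (2d, j=3)            2             -2              -sqrt(2)             0                    sqrt(2)              0                        0                       

Spot check: chi_3 (r->-1, s->1) on {e} = 1.

Argument: D_8 has order 2*8 = 16 with 7 conjugacy classes, hence 7 irreducibles. Sum of squared dims 1 + 1 + 1 + 1 + 4 + 4 + 4 = 16 = |G|. Linear characters come from the abelianisation; the 2-dimensional irreps have character r^k -> 2*cos(2*pi*j*k/8), reflections -> 0.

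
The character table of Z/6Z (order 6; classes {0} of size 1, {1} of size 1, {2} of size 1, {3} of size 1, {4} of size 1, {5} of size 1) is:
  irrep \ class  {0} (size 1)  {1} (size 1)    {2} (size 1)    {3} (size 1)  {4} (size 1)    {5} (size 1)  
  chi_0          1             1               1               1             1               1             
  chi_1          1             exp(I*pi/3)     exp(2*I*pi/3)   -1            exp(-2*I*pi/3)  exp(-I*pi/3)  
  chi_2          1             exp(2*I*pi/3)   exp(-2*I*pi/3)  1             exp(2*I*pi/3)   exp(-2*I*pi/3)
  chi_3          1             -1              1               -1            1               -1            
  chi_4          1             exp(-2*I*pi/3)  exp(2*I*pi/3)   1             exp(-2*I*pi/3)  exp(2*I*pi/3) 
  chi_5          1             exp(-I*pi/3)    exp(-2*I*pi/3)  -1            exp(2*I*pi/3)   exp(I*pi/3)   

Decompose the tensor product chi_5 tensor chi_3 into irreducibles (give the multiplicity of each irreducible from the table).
chi_5 tensor chi_3 = chi_2 (all other irreducibles have multiplicity 0).

Argument: The character of a tensor product is the pointwise product (chi_5 * chi_3)(C) = chi_5(C) * chi_3(C):
  {0}: (1)*(1), {1}: (exp(-I*pi/3))*(-1), {2}: (exp(-2*I*pi/3))*(1), {3}: (-1)*(-1), {4}: (exp(2*I*pi/3))*(1), {5}: (exp(I*pi/3))*(-1)
so (chi_5 * chi_3) takes values
  {0} -> 1, {1} -> -exp(-I*pi/3), {2} -> exp(-2*I*pi/3), {3} -> 1, {4} -> exp(2*I*pi/3), {5} -> -exp(I*pi/3).
Now take the inner product of this character with each irreducible chi from the table, <chi_5*chi_3, chi> = (1/6) sum_C |C| (chi_5*chi_3)(C) conj(chi(C)):
  <chi_5*chi_3, chi_0> = (1/6)[1*(1)*conj(1) + 1*(-exp(-I*pi/3))*conj(1) + 1*(exp(-2*I*pi/3))*conj(1) + 1*(1)*conj(1) + 1*(exp(2*I*pi/3))*conj(1) + 1*(-exp(I*pi/3))*conj(1)]
      = (1/6)[(1) + (-exp(-I*pi/3)) + (exp(-2*I*pi/3)) + (1) + (exp(2*I*pi/3)) + (-exp(I*pi/3))] = 0/6 = 0
  <chi_5*chi_3, chi_1> = (1/6)[1*(1)*conj(1) + 1*(-exp(-I*pi/3))*conj(exp(I*pi/3)) + 1*(exp(-2*I*pi/3))*conj(exp(2*I*pi/3)) + 1*(1)*conj(-1) + 1*(exp(2*I*pi/3))*conj(exp(-2*I*pi/3)) + 1*(-exp(I*pi/3))*conj(exp(-I*pi/3))]
      = (1/6)[(1) + (-exp(-2*I*pi/3)) + (exp(2*I*pi/3)) + (-1) + (exp(-2*I*pi/3)) + (-exp(2*I*pi/3))] = 0/6 = 0
  <chi_5*chi_3, chi_2> = (1/6)[1*(1)*conj(1) + 1*(-exp(-I*pi/3))*conj(exp(2*I*pi/3)) + 1*(exp(-2*I*pi/3))*conj(exp(-2*I*pi/3)) + 1*(1)*conj(1) + 1*(exp(2*I*pi/3))*conj(exp(2*I*pi/3)) + 1*(-exp(I*pi/3))*conj(exp(-2*I*pi/3))]
      = (1/6)[(1) + (1) + (1) + (1) + (1) + (1)] = 6/6 = 1
  <chi_5*chi_3, chi_3> = (1/6)[1*(1)*conj(1) + 1*(-exp(-I*pi/3))*conj(-1) + 1*(exp(-2*I*pi/3))*conj(1) + 1*(1)*conj(-1) + 1*(exp(2*I*pi/3))*conj(1) + 1*(-exp(I*pi/3))*conj(-1)]
      = (1/6)[(1) + (exp(-I*pi/3)) + (exp(-2*I*pi/3)) + (-1) + (exp(2*I*pi/3)) + (exp(I*pi/3))] = 0/6 = 0
  <chi_5*chi_3, chi_4> = (1/6)[1*(1)*conj(1) + 1*(-exp(-I*pi/3))*conj(exp(-2*I*pi/3)) + 1*(exp(-2*I*pi/3))*conj(exp(2*I*pi/3)) + 1*(1)*conj(1) + 1*(exp(2*I*pi/3))*conj(exp(-2*I*pi/3)) + 1*(-exp(I*pi/3))*conj(exp(2*I*pi/3))]
      = (1/6)[(1) + (-exp(I*pi/3)) + (exp(2*I*pi/3)) + (1) + (exp(-2*I*pi/3)) + (-exp(-I*pi/3))] = 0/6 = 0
  <chi_5*chi_3, chi_5> = (1/6)[1*(1)*conj(1) + 1*(-exp(-I*pi/3))*conj(exp(-I*pi/3)) + 1*(exp(-2*I*pi/3))*conj(exp(-2*I*pi/3)) + 1*(1)*conj(-1) + 1*(exp(2*I*pi/3))*conj(exp(2*I*pi/3)) + 1*(-exp(I*pi/3))*conj(exp(I*pi/3))]
      = (1/6)[(1) + (-1) + (1) + (-1) + (1) + (-1)] = 0/6 = 0
(Exp terms are combined using exp(i*s)*conj(exp(i*t)) = exp(i*(s-t)), and sums of them are collapsed using the identity that for every m > 1 the m distinct m-th roots of unity sum to 0, e.g. 1 + exp(2*I*pi/3) + exp(-2*I*pi/3) = 0.)
Hence the multiplicities are chi_2: 1. Dimension check: dim(chi_5)*dim(chi_3) = 1*1 = 1 and sum (mult * dim) = 1*1 = 1.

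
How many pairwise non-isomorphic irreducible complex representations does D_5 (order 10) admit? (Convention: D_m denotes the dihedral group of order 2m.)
4

Solution. The number of irreducible complex representations of a finite group equals its number of conjugacy classes. D_5 has 4 conjugacy classes ((n+3)/2 for n odd), so D_5 (order 10) has exactly 4 irreducible complex representations.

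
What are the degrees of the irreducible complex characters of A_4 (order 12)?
Dimensions: 1, 1, 1, 3

Argument: There are 4 irreducibles (= number of conjugacy classes). Their dimensions d_i satisfy sum d_i^2 = |G| = 12: 1 + 1 + 1 + 9 = 12.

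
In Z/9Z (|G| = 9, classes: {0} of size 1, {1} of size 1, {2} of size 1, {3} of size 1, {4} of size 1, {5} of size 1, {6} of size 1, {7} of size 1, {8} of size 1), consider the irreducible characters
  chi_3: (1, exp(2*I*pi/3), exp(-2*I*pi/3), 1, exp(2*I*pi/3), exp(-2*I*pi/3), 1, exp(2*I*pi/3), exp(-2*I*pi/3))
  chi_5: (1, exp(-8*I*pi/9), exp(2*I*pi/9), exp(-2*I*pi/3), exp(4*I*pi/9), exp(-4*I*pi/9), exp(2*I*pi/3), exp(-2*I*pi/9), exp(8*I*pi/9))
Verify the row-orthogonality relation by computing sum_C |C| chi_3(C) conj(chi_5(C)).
Sum = 0; so <chi_3, chi_5> = 0 (distinct irreducibles are orthogonal).

Justification: Compute term by term over conjugacy classes (|C| * chi_3(C) * conj(chi_5(C))):
  1*(1)*conj(1) + 1*(exp(2*I*pi/3))*conj(exp(-8*I*pi/9)) + 1*(exp(-2*I*pi/3))*conj(exp(2*I*pi/9)) + 1*(1)*conj(exp(-2*I*pi/3)) + 1*(exp(2*I*pi/3))*conj(exp(4*I*pi/9)) + 1*(exp(-2*I*pi/3))*conj(exp(-4*I*pi/9)) + 1*(1)*conj(exp(2*I*pi/3)) + 1*(exp(2*I*pi/3))*conj(exp(-2*I*pi/9)) + 1*(exp(-2*I*pi/3))*conj(exp(8*I*pi/9))
  = (1) + (exp(-4*I*pi/9)) + (exp(-8*I*pi/9)) + (exp(2*I*pi/3)) + (exp(2*I*pi/9)) + (exp(-2*I*pi/9)) + (exp(-2*I*pi/3)) + (exp(8*I*pi/9)) + (exp(4*I*pi/9))
  = 0.
(Exp terms are combined using exp(i*s)*conj(exp(i*t)) = exp(i*(s-t)), and sums of them are collapsed using the identity that for every m > 1 the m distinct m-th roots of unity sum to 0, e.g. 1 + exp(2*I*pi/3) + exp(-2*I*pi/3) = 0.)
Dividing by |G| = 9 gives 0/9 = 0, matching the row-orthogonality relation <chi_3, chi_5> = [chi_3 = chi_5].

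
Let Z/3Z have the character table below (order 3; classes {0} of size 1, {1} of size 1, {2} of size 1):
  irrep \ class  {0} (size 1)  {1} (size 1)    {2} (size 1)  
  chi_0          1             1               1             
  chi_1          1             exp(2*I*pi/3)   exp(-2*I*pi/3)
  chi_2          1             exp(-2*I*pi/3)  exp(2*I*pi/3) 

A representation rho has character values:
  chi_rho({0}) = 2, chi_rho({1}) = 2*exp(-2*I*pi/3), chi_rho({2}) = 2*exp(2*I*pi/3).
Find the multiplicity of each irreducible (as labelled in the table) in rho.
Multiplicities: chi_0: 0, chi_1: 0, chi_2: 2.

Use <chi_rho, chi> = (1/|G|) sum_C |C| * chi_rho(C) * conj(chi(C)) with |G| = 3 for each irreducible chi in the table:
  <chi_rho, chi_0> = (1/3)[1*(2)*conj(1) + 1*(2*exp(-2*I*pi/3))*conj(1) + 1*(2*exp(2*I*pi/3))*conj(1)]
      = (1/3)[(2) + (2*exp(-2*I*pi/3)) + (2*exp(2*I*pi/3))] = 0/3 = 0
  <chi_rho, chi_1> = (1/3)[1*(2)*conj(1) + 1*(2*exp(-2*I*pi/3))*conj(exp(2*I*pi/3)) + 1*(2*exp(2*I*pi/3))*conj(exp(-2*I*pi/3))]
      = (1/3)[(2) + (2*exp(2*I*pi/3)) + (2*exp(-2*I*pi/3))] = 0/3 = 0
  <chi_rho, chi_2> = (1/3)[1*(2)*conj(1) + 1*(2*exp(-2*I*pi/3))*conj(exp(-2*I*pi/3)) + 1*(2*exp(2*I*pi/3))*conj(exp(2*I*pi/3))]
      = (1/3)[(2) + (2) + (2)] = 6/3 = 2
(Exp terms are combined using exp(i*s)*conj(exp(i*t)) = exp(i*(s-t)), and sums of them are collapsed using the identity that for every m > 1 the m distinct m-th roots of unity sum to 0, e.g. 1 + exp(2*I*pi/3) + exp(-2*I*pi/3) = 0.)
Dimension check: dim(rho) = sum (mult * dim) = 0*1 + 0*1 + 2*1 = 2 = chi_rho(e) = 2.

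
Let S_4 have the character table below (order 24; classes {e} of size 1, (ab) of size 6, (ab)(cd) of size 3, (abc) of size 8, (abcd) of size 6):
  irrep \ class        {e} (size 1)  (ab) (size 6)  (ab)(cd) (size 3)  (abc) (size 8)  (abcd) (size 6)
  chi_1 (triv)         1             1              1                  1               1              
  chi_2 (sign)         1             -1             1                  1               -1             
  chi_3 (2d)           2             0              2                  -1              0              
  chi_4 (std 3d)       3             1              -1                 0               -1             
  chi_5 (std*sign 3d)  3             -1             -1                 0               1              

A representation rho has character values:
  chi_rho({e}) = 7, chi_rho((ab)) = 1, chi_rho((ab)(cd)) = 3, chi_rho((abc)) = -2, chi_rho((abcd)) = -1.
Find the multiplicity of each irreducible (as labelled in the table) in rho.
Multiplicities: chi_1: 0, chi_2: 0, chi_3: 2, chi_4: 1, chi_5: 0.

Derivation: Use <chi_rho, chi> = (1/|G|) sum_C |C| * chi_rho(C) * conj(chi(C)) with |G| = 24 for each irreducible chi in the table:
  <chi_rho, chi_1> = (1/24)[1*(7)*conj(1) + 6*(1)*conj(1) + 3*(3)*conj(1) + 8*(-2)*conj(1) + 6*(-1)*conj(1)]
      = (1/24)[(7) + (6) + (9) + (-16) + (-6)] = 0/24 = 0
  <chi_rho, chi_2> = (1/24)[1*(7)*conj(1) + 6*(1)*conj(-1) + 3*(3)*conj(1) + 8*(-2)*conj(1) + 6*(-1)*conj(-1)]
      = (1/24)[(7) + (-6) + (9) + (-16) + (6)] = 0/24 = 0
  <chi_rho, chi_3> = (1/24)[1*(7)*conj(2) + 6*(1)*conj(0) + 3*(3)*conj(2) + 8*(-2)*conj(-1) + 6*(-1)*conj(0)]
      = (1/24)[(14) + (0) + (18) + (16) + (0)] = 48/24 = 2
  <chi_rho, chi_4> = (1/24)[1*(7)*conj(3) + 6*(1)*conj(1) + 3*(3)*conj(-1) + 8*(-2)*conj(0) + 6*(-1)*conj(-1)]
      = (1/24)[(21) + (6) + (-9) + (0) + (6)] = 24/24 = 1
  <chi_rho, chi_5> = (1/24)[1*(7)*conj(3) + 6*(1)*conj(-1) + 3*(3)*conj(-1) + 8*(-2)*conj(0) + 6*(-1)*conj(1)]
      = (1/24)[(21) + (-6) + (-9) + (0) + (-6)] = 0/24 = 0
Dimension check: dim(rho) = sum (mult * dim) = 0*1 + 0*1 + 2*2 + 1*3 + 0*3 = 7 = chi_rho(e) = 7.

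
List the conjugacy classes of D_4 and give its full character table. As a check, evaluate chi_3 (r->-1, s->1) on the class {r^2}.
Conjugacy classes: {e} of size 1, {r^2} of size 1, {r^1, r^3} of size 2, {s, sr^2, ...} of size 2, {sr, sr^3, ...} of size 2.
Character table:
  irrep \ class              {e} (size 1)  {r^2} (size 1)  {r^1, r^3} (size 2)  {s, sr^2, ...} (size 2)  {sr, sr^3, ...} (size 2)
  chi_1 (triv)               1             1               1                    1                        1                       
  chi_2 (sign: r->1, s->-1)  1             1               1                    -1                       -1                      
  chi_3 (r->-1, s->1)        1             1               -1                   1                        -1                      
  chi_4 (r->-1, s->-1)       1             1               -1                   -1                       1                       
  chi_5 (2d, j=1)            2             -2              0                    0                        0                       

Spot check: chi_3 (r->-1, s->1) on {r^2} = 1.

Why: D_4 has order 2*4 = 8 with 5 conjugacy classes, hence 5 irreducibles. Sum of squared dims 1 + 1 + 1 + 1 + 4 = 8 = |G|. Linear characters come from the abelianisation; the 2-dimensional irreps have character r^k -> 2*cos(2*pi*j*k/4), reflections -> 0.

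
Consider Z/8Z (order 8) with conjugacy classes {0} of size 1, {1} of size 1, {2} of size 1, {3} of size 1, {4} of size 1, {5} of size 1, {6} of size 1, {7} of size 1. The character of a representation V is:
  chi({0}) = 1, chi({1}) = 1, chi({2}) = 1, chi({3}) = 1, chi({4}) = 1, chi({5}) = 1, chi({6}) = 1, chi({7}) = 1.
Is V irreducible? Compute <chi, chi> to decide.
Irreducible: <chi, chi> = 1.

Reasoning: <chi, chi> = (1/|G|) sum_C |C| * |chi(C)|^2 = (1/8)[1*|1|^2 + 1*|1|^2 + 1*|1|^2 + 1*|1|^2 + 1*|1|^2 + 1*|1|^2 + 1*|1|^2 + 1*|1|^2]
  = (1/8)[(1) + (1) + (1) + (1) + (1) + (1) + (1) + (1)] = 8/8 = 1.
(Exp terms are combined using exp(i*s)*conj(exp(i*t)) = exp(i*(s-t)), and sums of them are collapsed using the identity that for every m > 1 the m distinct m-th roots of unity sum to 0, e.g. 1 + exp(2*I*pi/3) + exp(-2*I*pi/3) = 0.)
A character is irreducible iff <chi, chi> = 1, so this representation is irreducible.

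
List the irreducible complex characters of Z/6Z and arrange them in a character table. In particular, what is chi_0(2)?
Character table of Z/6Z (irreps indexed chi_0,...,chi_5 with chi_k(m) = zeta_6^(k*m), zeta_6 = exp(2*pi*i/6)):
  irrep \ class  {0} (size 1)  {1} (size 1)    {2} (size 1)    {3} (size 1)  {4} (size 1)    {5} (size 1)  
  chi_0          1             1               1               1             1               1             
  chi_1          1             exp(I*pi/3)     exp(2*I*pi/3)   -1            exp(-2*I*pi/3)  exp(-I*pi/3)  
  chi_2          1             exp(2*I*pi/3)   exp(-2*I*pi/3)  1             exp(2*I*pi/3)   exp(-2*I*pi/3)
  chi_3          1             -1              1               -1            1               -1            
  chi_4          1             exp(-2*I*pi/3)  exp(2*I*pi/3)   1             exp(-2*I*pi/3)  exp(2*I*pi/3) 
  chi_5          1             exp(-I*pi/3)    exp(-2*I*pi/3)  -1            exp(2*I*pi/3)   exp(I*pi/3)   

Spot check: chi_0(2) = zeta_6^(0*2) = zeta_6^0 = 1.

Why: Z/6Z is abelian, so all 6 irreducible complex representations are 1-dimensional. They are given by chi_k(m) = zeta_6^(k*m) for k = 0,...,5. Row orthogonality: sum_m chi_k(m) conj(chi_l(m)) = 6 * [k = l].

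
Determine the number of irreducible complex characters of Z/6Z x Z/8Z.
48

The number of irreducible complex representations of a finite group equals its number of conjugacy classes. Z/6Z x Z/8Z is abelian of order 48, so every element is its own conjugacy class: 48 classes, so Z/6Z x Z/8Z (order 48) has exactly 48 irreducible complex representations.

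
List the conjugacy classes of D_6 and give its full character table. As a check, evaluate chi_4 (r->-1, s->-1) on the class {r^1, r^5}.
Conjugacy classes: {e} of size 1, {r^3} of size 1, {r^1, r^5} of size 2, {r^2, r^4} of size 2, {s, sr^2, ...} of size 3, {sr, sr^3, ...} of size 3.
Character table:
  irrep \ class              {e} (size 1)  {r^3} (size 1)  {r^1, r^5} (size 2)  {r^2, r^4} (size 2)  {s, sr^2, ...} (size 3)  {sr, sr^3, ...} (size 3)
  chi_1 (triv)               1             1               1                    1                    1                        1                       
  chi_2 (sign: r->1, s->-1)  1             1               1                    1                    -1                       -1                      
  chi_3 (r->-1, s->1)        1             -1              -1                   1                    1                        -1                      
  chi_4 (r->-1, s->-1)       1             -1              -1                   1                    -1                       1                       
  chi_5 (2d, j=1)            2             -2              1                    -1                   0                        0                       
  chi_6 (2d, j=2)            2             2               -1                   -1                   0                        0                       

Spot check: chi_4 (r->-1, s->-1) on {r^1, r^5} = -1.

Justification: D_6 has order 2*6 = 12 with 6 conjugacy classes, hence 6 irreducibles. Sum of squared dims 1 + 1 + 1 + 1 + 4 + 4 = 12 = |G|. Linear characters come from the abelianisation; the 2-dimensional irreps have character r^k -> 2*cos(2*pi*j*k/6), reflections -> 0.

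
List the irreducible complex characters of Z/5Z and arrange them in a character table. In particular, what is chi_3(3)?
Character table of Z/5Z (irreps indexed chi_0,...,chi_4 with chi_k(m) = zeta_5^(k*m), zeta_5 = exp(2*pi*i/5)):
  irrep \ class  {0} (size 1)  {1} (size 1)    {2} (size 1)    {3} (size 1)    {4} (size 1)  
  chi_0          1             1               1               1               1             
  chi_1          1             exp(2*I*pi/5)   exp(4*I*pi/5)   exp(-4*I*pi/5)  exp(-2*I*pi/5)
  chi_2          1             exp(4*I*pi/5)   exp(-2*I*pi/5)  exp(2*I*pi/5)   exp(-4*I*pi/5)
  chi_3          1             exp(-4*I*pi/5)  exp(2*I*pi/5)   exp(-2*I*pi/5)  exp(4*I*pi/5) 
  chi_4          1             exp(-2*I*pi/5)  exp(-4*I*pi/5)  exp(4*I*pi/5)   exp(2*I*pi/5) 

Spot check: chi_3(3) = zeta_5^(3*3) = zeta_5^9 = exp(-2*I*pi/5).

Justification: Z/5Z is abelian, so all 5 irreducible complex representations are 1-dimensional. They are given by chi_k(m) = zeta_5^(k*m) for k = 0,...,4. Row orthogonality: sum_m chi_k(m) conj(chi_l(m)) = 5 * [k = l].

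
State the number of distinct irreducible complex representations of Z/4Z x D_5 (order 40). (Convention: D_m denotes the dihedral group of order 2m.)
16

Argument: The number of irreducible complex representations of a finite group equals its number of conjugacy classes. For a direct product, #classes(G x H) = #classes(G) * #classes(H). Z/4Z has 4 classes (abelian), D_5 has 4 classes, so 4 * 4 = 16, so Z/4Z x D_5 (order 40) has exactly 16 irreducible complex representations.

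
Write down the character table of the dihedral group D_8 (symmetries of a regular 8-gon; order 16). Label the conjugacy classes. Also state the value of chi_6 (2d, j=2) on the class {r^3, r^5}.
Conjugacy classes: {e} of size 1, {r^4} of size 1, {r^1, r^7} of size 2, {r^2, r^6} of size 2, {r^3, r^5} of size 2, {s, sr^2, ...} of size 4, {sr, sr^3, ...} of size 4.
Character table:
  irrep \ class              {e} (size 1)  {r^4} (size 1)  {r^1, r^7} (size 2)  {r^2, r^6} (size 2)  {r^3, r^5} (size 2)  {s, sr^2, ...} (size 4)  {sr, sr^3, ...} (size 4)
  chi_1 (triv)               1             1               1                    1                    1                    1                        1                       
  chi_2 (sign: r->1, s->-1)  1             1               1                    1                    1                    -1                       -1                      
  chi_3 (r->-1, s->1)        1             1               -1                   1                    -1                   1                        -1                      
  chi_4 (r->-1, s->-1)       1             1               -1                   1                    -1                   -1                       1                       
  chi_5 (2d, j=1)            2             -2              sqrt(2)              0                    -sqrt(2)             0                        0                       
  chi_6 (2d, j=2)            2             2               0                    -2                   0                    0                        0                       
  chi_7 (2d, j=3)            2             -2              -sqrt(2)             0                    sqrt(2)              0                        0                       

Spot check: chi_6 (2d, j=2) on {r^3, r^5} = 0.

Derivation: D_8 has order 2*8 = 16 with 7 conjugacy classes, hence 7 irreducibles. Sum of squared dims 1 + 1 + 1 + 1 + 4 + 4 + 4 = 16 = |G|. Linear characters come from the abelianisation; the 2-dimensional irreps have character r^k -> 2*cos(2*pi*j*k/8), reflections -> 0.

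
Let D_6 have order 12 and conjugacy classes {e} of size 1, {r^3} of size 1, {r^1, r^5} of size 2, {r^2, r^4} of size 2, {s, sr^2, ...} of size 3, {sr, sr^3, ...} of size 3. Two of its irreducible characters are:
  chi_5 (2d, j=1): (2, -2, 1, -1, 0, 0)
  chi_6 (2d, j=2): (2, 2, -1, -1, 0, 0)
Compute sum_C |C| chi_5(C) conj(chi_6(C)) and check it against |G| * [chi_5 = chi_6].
Sum = 0; so <chi_5, chi_6> = 0 (distinct irreducibles are orthogonal).

Why: Compute term by term over conjugacy classes (|C| * chi_5(C) * conj(chi_6(C))):
  1*(2)*conj(2) + 1*(-2)*conj(2) + 2*(1)*conj(-1) + 2*(-1)*conj(-1) + 3*(0)*conj(0) + 3*(0)*conj(0)
  = (4) + (-4) + (-2) + (2) + (0) + (0)
  = 0.
Dividing by |G| = 12 gives 0/12 = 0, matching the row-orthogonality relation <chi_5, chi_6> = [chi_5 = chi_6].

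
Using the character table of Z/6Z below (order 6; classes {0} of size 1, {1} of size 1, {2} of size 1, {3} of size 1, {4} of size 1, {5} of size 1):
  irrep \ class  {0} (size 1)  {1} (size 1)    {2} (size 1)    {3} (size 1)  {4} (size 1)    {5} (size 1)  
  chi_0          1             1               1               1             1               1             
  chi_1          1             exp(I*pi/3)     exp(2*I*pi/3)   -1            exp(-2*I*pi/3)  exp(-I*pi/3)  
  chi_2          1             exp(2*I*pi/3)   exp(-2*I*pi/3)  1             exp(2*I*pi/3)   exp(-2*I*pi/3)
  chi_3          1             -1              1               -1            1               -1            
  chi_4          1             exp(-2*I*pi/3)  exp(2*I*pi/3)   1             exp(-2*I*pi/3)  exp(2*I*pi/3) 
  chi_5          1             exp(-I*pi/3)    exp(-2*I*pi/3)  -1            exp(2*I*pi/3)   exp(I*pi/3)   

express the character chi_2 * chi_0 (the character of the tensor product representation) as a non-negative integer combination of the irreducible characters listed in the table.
chi_2 tensor chi_0 = chi_2 (all other irreducibles have multiplicity 0).

The character of a tensor product is the pointwise product (chi_2 * chi_0)(C) = chi_2(C) * chi_0(C):
  {0}: (1)*(1), {1}: (exp(2*I*pi/3))*(1), {2}: (exp(-2*I*pi/3))*(1), {3}: (1)*(1), {4}: (exp(2*I*pi/3))*(1), {5}: (exp(-2*I*pi/3))*(1)
so (chi_2 * chi_0) takes values
  {0} -> 1, {1} -> exp(2*I*pi/3), {2} -> exp(-2*I*pi/3), {3} -> 1, {4} -> exp(2*I*pi/3), {5} -> exp(-2*I*pi/3).
Now take the inner product of this character with each irreducible chi from the table, <chi_2*chi_0, chi> = (1/6) sum_C |C| (chi_2*chi_0)(C) conj(chi(C)):
  <chi_2*chi_0, chi_0> = (1/6)[1*(1)*conj(1) + 1*(exp(2*I*pi/3))*conj(1) + 1*(exp(-2*I*pi/3))*conj(1) + 1*(1)*conj(1) + 1*(exp(2*I*pi/3))*conj(1) + 1*(exp(-2*I*pi/3))*conj(1)]
      = (1/6)[(1) + (exp(2*I*pi/3)) + (exp(-2*I*pi/3)) + (1) + (exp(2*I*pi/3)) + (exp(-2*I*pi/3))] = 0/6 = 0
  <chi_2*chi_0, chi_1> = (1/6)[1*(1)*conj(1) + 1*(exp(2*I*pi/3))*conj(exp(I*pi/3)) + 1*(exp(-2*I*pi/3))*conj(exp(2*I*pi/3)) + 1*(1)*conj(-1) + 1*(exp(2*I*pi/3))*conj(exp(-2*I*pi/3)) + 1*(exp(-2*I*pi/3))*conj(exp(-I*pi/3))]
      = (1/6)[(1) + (exp(I*pi/3)) + (exp(2*I*pi/3)) + (-1) + (exp(-2*I*pi/3)) + (exp(-I*pi/3))] = 0/6 = 0
  <chi_2*chi_0, chi_2> = (1/6)[1*(1)*conj(1) + 1*(exp(2*I*pi/3))*conj(exp(2*I*pi/3)) + 1*(exp(-2*I*pi/3))*conj(exp(-2*I*pi/3)) + 1*(1)*conj(1) + 1*(exp(2*I*pi/3))*conj(exp(2*I*pi/3)) + 1*(exp(-2*I*pi/3))*conj(exp(-2*I*pi/3))]
      = (1/6)[(1) + (1) + (1) + (1) + (1) + (1)] = 6/6 = 1
  <chi_2*chi_0, chi_3> = (1/6)[1*(1)*conj(1) + 1*(exp(2*I*pi/3))*conj(-1) + 1*(exp(-2*I*pi/3))*conj(1) + 1*(1)*conj(-1) + 1*(exp(2*I*pi/3))*conj(1) + 1*(exp(-2*I*pi/3))*conj(-1)]
      = (1/6)[(1) + (-exp(2*I*pi/3)) + (exp(-2*I*pi/3)) + (-1) + (exp(2*I*pi/3)) + (-exp(-2*I*pi/3))] = 0/6 = 0
  <chi_2*chi_0, chi_4> = (1/6)[1*(1)*conj(1) + 1*(exp(2*I*pi/3))*conj(exp(-2*I*pi/3)) + 1*(exp(-2*I*pi/3))*conj(exp(2*I*pi/3)) + 1*(1)*conj(1) + 1*(exp(2*I*pi/3))*conj(exp(-2*I*pi/3)) + 1*(exp(-2*I*pi/3))*conj(exp(2*I*pi/3))]
      = (1/6)[(1) + (exp(-2*I*pi/3)) + (exp(2*I*pi/3)) + (1) + (exp(-2*I*pi/3)) + (exp(2*I*pi/3))] = 0/6 = 0
  <chi_2*chi_0, chi_5> = (1/6)[1*(1)*conj(1) + 1*(exp(2*I*pi/3))*conj(exp(-I*pi/3)) + 1*(exp(-2*I*pi/3))*conj(exp(-2*I*pi/3)) + 1*(1)*conj(-1) + 1*(exp(2*I*pi/3))*conj(exp(2*I*pi/3)) + 1*(exp(-2*I*pi/3))*conj(exp(I*pi/3))]
      = (1/6)[(1) + (-1) + (1) + (-1) + (1) + (-1)] = 0/6 = 0
(Exp terms are combined using exp(i*s)*conj(exp(i*t)) = exp(i*(s-t)), and sums of them are collapsed using the identity that for every m > 1 the m distinct m-th roots of unity sum to 0, e.g. 1 + exp(2*I*pi/3) + exp(-2*I*pi/3) = 0.)
Hence the multiplicities are chi_2: 1. Dimension check: dim(chi_2)*dim(chi_0) = 1*1 = 1 and sum (mult * dim) = 1*1 = 1.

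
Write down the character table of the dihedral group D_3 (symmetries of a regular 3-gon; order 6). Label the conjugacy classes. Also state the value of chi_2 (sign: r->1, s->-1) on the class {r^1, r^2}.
Conjugacy classes: {e} of size 1, {r^1, r^2} of size 2, {s, sr, ..., sr^2} of size 3.
Character table:
  irrep \ class              {e} (size 1)  {r^1, r^2} (size 2)  {s, sr, ..., sr^2} (size 3)
  chi_1 (triv)               1             1                    1                          
  chi_2 (sign: r->1, s->-1)  1             1                    -1                         
  chi_3 (2d, j=1)            2             -1                   0                          

Spot check: chi_2 (sign: r->1, s->-1) on {r^1, r^2} = 1.

Why: D_3 has order 2*3 = 6 with 3 conjugacy classes, hence 3 irreducibles. Sum of squared dims 1 + 1 + 4 = 6 = |G|. Linear characters come from the abelianisation; the 2-dimensional irreps have character r^k -> 2*cos(2*pi*j*k/3), reflections -> 0.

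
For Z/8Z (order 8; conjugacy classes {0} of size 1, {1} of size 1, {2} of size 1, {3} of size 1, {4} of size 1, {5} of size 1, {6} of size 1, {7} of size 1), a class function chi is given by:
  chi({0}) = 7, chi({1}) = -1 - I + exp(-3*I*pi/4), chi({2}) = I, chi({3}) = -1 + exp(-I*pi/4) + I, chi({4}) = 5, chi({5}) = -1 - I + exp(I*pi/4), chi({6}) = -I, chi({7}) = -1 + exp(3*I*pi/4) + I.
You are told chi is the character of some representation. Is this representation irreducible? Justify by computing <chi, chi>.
Not irreducible (reducible): <chi, chi> = 11 > 1.

Argument: <chi, chi> = (1/|G|) sum_C |C| * |chi(C)|^2 = (1/8)[1*|7|^2 + 1*|-1 - I + exp(-3*I*pi/4)|^2 + 1*|I|^2 + 1*|-1 + exp(-I*pi/4) + I|^2 + 1*|5|^2 + 1*|-1 - I + exp(I*pi/4)|^2 + 1*|-I|^2 + 1*|-1 + exp(3*I*pi/4) + I|^2]
  = (1/8)[(49) + (3 - exp(3*I*pi/4) + exp(-I*pi/4) - 2*exp(-3*I*pi/4)) + (1) + (3 - 2*exp(I*pi/4) - exp(-I*pi/4) + exp(3*I*pi/4)) + (25) + (3 - 2*exp(I*pi/4) - exp(-I*pi/4) + exp(3*I*pi/4)) + (1) + (3 - exp(3*I*pi/4) + exp(-I*pi/4) - 2*exp(-3*I*pi/4))] = 88/8 = 11.
(Exp terms are combined using exp(i*s)*conj(exp(i*t)) = exp(i*(s-t)), and sums of them are collapsed using the identity that for every m > 1 the m distinct m-th roots of unity sum to 0, e.g. 1 + exp(2*I*pi/3) + exp(-2*I*pi/3) = 0.)
A character is irreducible iff <chi, chi> = 1, so this representation is reducible.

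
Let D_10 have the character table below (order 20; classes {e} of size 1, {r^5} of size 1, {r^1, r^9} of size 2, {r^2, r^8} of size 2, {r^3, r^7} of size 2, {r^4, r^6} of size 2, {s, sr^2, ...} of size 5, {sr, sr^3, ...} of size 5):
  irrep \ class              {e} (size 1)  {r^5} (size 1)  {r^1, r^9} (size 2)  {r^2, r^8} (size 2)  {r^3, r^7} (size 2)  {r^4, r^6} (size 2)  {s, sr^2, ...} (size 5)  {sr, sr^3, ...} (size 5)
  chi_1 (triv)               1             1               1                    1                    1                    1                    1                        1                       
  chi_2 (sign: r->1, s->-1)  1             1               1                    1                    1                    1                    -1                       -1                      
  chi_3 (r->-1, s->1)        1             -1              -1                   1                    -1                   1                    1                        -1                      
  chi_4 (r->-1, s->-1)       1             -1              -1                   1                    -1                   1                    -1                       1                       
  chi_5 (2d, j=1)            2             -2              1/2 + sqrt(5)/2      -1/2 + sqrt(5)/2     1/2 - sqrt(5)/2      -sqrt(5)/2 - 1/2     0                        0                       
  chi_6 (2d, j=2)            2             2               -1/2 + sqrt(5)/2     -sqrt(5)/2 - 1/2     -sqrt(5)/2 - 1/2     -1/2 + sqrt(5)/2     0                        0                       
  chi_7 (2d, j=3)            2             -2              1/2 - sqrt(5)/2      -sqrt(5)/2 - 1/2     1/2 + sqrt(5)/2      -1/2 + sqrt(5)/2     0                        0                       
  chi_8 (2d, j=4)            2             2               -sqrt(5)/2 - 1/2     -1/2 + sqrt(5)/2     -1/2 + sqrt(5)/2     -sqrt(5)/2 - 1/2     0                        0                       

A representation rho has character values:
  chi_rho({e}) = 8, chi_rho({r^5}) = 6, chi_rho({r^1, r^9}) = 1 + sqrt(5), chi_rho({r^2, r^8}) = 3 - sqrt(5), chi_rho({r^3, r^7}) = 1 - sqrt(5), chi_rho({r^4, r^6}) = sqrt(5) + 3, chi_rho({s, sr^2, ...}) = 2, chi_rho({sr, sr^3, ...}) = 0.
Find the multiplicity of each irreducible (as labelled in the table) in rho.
Multiplicities: chi_1: 2, chi_2: 1, chi_3: 1, chi_4: 0, chi_5: 0, chi_6: 2, chi_7: 0, chi_8: 0.

Details: Use <chi_rho, chi> = (1/|G|) sum_C |C| * chi_rho(C) * conj(chi(C)) with |G| = 20 for each irreducible chi in the table:
  <chi_rho, chi_1> = (1/20)[1*(8)*conj(1) + 1*(6)*conj(1) + 2*(1 + sqrt(5))*conj(1) + 2*(3 - sqrt(5))*conj(1) + 2*(1 - sqrt(5))*conj(1) + 2*(sqrt(5) + 3)*conj(1) + 5*(2)*conj(1) + 5*(0)*conj(1)]
      = (1/20)[(8) + (6) + (2 + 2*sqrt(5)) + (6 - 2*sqrt(5)) + (2 - 2*sqrt(5)) + (2*sqrt(5) + 6) + (10) + (0)] = 40/20 = 2
  <chi_rho, chi_2> = (1/20)[1*(8)*conj(1) + 1*(6)*conj(1) + 2*(1 + sqrt(5))*conj(1) + 2*(3 - sqrt(5))*conj(1) + 2*(1 - sqrt(5))*conj(1) + 2*(sqrt(5) + 3)*conj(1) + 5*(2)*conj(-1) + 5*(0)*conj(-1)]
      = (1/20)[(8) + (6) + (2 + 2*sqrt(5)) + (6 - 2*sqrt(5)) + (2 - 2*sqrt(5)) + (2*sqrt(5) + 6) + (-10) + (0)] = 20/20 = 1
  <chi_rho, chi_3> = (1/20)[1*(8)*conj(1) + 1*(6)*conj(-1) + 2*(1 + sqrt(5))*conj(-1) + 2*(3 - sqrt(5))*conj(1) + 2*(1 - sqrt(5))*conj(-1) + 2*(sqrt(5) + 3)*conj(1) + 5*(2)*conj(1) + 5*(0)*conj(-1)]
      = (1/20)[(8) + (-6) + (-2*sqrt(5) - 2) + (6 - 2*sqrt(5)) + (-2 + 2*sqrt(5)) + (2*sqrt(5) + 6) + (10) + (0)] = 20/20 = 1
  <chi_rho, chi_4> = (1/20)[1*(8)*conj(1) + 1*(6)*conj(-1) + 2*(1 + sqrt(5))*conj(-1) + 2*(3 - sqrt(5))*conj(1) + 2*(1 - sqrt(5))*conj(-1) + 2*(sqrt(5) + 3)*conj(1) + 5*(2)*conj(-1) + 5*(0)*conj(1)]
      = (1/20)[(8) + (-6) + (-2*sqrt(5) - 2) + (6 - 2*sqrt(5)) + (-2 + 2*sqrt(5)) + (2*sqrt(5) + 6) + (-10) + (0)] = 0/20 = 0
  <chi_rho, chi_5> = (1/20)[1*(8)*conj(2) + 1*(6)*conj(-2) + 2*(1 + sqrt(5))*conj(1/2 + sqrt(5)/2) + 2*(3 - sqrt(5))*conj(-1/2 + sqrt(5)/2) + 2*(1 - sqrt(5))*conj(1/2 - sqrt(5)/2) + 2*(sqrt(5) + 3)*conj(-sqrt(5)/2 - 1/2) + 5*(2)*conj(0) + 5*(0)*conj(0)]
      = (1/20)[(16) + (-12) + (2*sqrt(5) + 6) + (-8 + 4*sqrt(5)) + (6 - 2*sqrt(5)) + (-4*sqrt(5) - 8) + (0) + (0)] = 0/20 = 0
  <chi_rho, chi_6> = (1/20)[1*(8)*conj(2) + 1*(6)*conj(2) + 2*(1 + sqrt(5))*conj(-1/2 + sqrt(5)/2) + 2*(3 - sqrt(5))*conj(-sqrt(5)/2 - 1/2) + 2*(1 - sqrt(5))*conj(-sqrt(5)/2 - 1/2) + 2*(sqrt(5) + 3)*conj(-1/2 + sqrt(5)/2) + 5*(2)*conj(0) + 5*(0)*conj(0)]
      = (1/20)[(16) + (12) + (4) + (2 - 2*sqrt(5)) + (4) + (2 + 2*sqrt(5)) + (0) + (0)] = 40/20 = 2
  <chi_rho, chi_7> = (1/20)[1*(8)*conj(2) + 1*(6)*conj(-2) + 2*(1 + sqrt(5))*conj(1/2 - sqrt(5)/2) + 2*(3 - sqrt(5))*conj(-sqrt(5)/2 - 1/2) + 2*(1 - sqrt(5))*conj(1/2 + sqrt(5)/2) + 2*(sqrt(5) + 3)*conj(-1/2 + sqrt(5)/2) + 5*(2)*conj(0) + 5*(0)*conj(0)]
      = (1/20)[(16) + (-12) + (-4) + (2 - 2*sqrt(5)) + (-4) + (2 + 2*sqrt(5)) + (0) + (0)] = 0/20 = 0
  <chi_rho, chi_8> = (1/20)[1*(8)*conj(2) + 1*(6)*conj(2) + 2*(1 + sqrt(5))*conj(-sqrt(5)/2 - 1/2) + 2*(3 - sqrt(5))*conj(-1/2 + sqrt(5)/2) + 2*(1 - sqrt(5))*conj(-1/2 + sqrt(5)/2) + 2*(sqrt(5) + 3)*conj(-sqrt(5)/2 - 1/2) + 5*(2)*conj(0) + 5*(0)*conj(0)]
      = (1/20)[(16) + (12) + (-6 - 2*sqrt(5)) + (-8 + 4*sqrt(5)) + (-6 + 2*sqrt(5)) + (-4*sqrt(5) - 8) + (0) + (0)] = 0/20 = 0
Dimension check: dim(rho) = sum (mult * dim) = 2*1 + 1*1 + 1*1 + 0*1 + 0*2 + 2*2 + 0*2 + 0*2 = 8 = chi_rho(e) = 8.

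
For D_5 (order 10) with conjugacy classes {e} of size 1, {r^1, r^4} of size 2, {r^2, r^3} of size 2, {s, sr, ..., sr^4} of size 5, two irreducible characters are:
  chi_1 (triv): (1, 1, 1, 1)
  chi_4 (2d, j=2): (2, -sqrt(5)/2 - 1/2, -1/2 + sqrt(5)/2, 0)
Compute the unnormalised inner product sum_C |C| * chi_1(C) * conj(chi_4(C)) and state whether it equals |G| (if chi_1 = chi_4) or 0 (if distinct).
Sum = 0; so <chi_1, chi_4> = 0 (distinct irreducibles are orthogonal).

Compute term by term over conjugacy classes (|C| * chi_1(C) * conj(chi_4(C))):
  1*(1)*conj(2) + 2*(1)*conj(-sqrt(5)/2 - 1/2) + 2*(1)*conj(-1/2 + sqrt(5)/2) + 5*(1)*conj(0)
  = (2) + (-sqrt(5) - 1) + (-1 + sqrt(5)) + (0)
  = 0.
Dividing by |G| = 10 gives 0/10 = 0, matching the row-orthogonality relation <chi_1, chi_4> = [chi_1 = chi_4].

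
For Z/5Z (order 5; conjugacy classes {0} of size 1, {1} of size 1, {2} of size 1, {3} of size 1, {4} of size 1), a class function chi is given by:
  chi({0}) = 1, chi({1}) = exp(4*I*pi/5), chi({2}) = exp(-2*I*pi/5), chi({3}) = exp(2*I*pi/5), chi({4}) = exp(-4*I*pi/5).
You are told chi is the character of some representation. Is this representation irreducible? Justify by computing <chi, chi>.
Irreducible: <chi, chi> = 1.

Proof sketch: <chi, chi> = (1/|G|) sum_C |C| * |chi(C)|^2 = (1/5)[1*|1|^2 + 1*|exp(4*I*pi/5)|^2 + 1*|exp(-2*I*pi/5)|^2 + 1*|exp(2*I*pi/5)|^2 + 1*|exp(-4*I*pi/5)|^2]
  = (1/5)[(1) + (1) + (1) + (1) + (1)] = 5/5 = 1.
(Exp terms are combined using exp(i*s)*conj(exp(i*t)) = exp(i*(s-t)), and sums of them are collapsed using the identity that for every m > 1 the m distinct m-th roots of unity sum to 0, e.g. 1 + exp(2*I*pi/3) + exp(-2*I*pi/3) = 0.)
A character is irreducible iff <chi, chi> = 1, so this representation is irreducible.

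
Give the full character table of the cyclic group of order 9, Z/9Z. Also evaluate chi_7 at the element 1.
Character table of Z/9Z (irreps indexed chi_0,...,chi_8 with chi_k(m) = zeta_9^(k*m), zeta_9 = exp(2*pi*i/9)):
  irrep \ class  {0} (size 1)  {1} (size 1)    {2} (size 1)    {3} (size 1)    {4} (size 1)    {5} (size 1)    {6} (size 1)    {7} (size 1)    {8} (size 1)  
  chi_0          1             1               1               1               1               1               1               1               1             
  chi_1          1             exp(2*I*pi/9)   exp(4*I*pi/9)   exp(2*I*pi/3)   exp(8*I*pi/9)   exp(-8*I*pi/9)  exp(-2*I*pi/3)  exp(-4*I*pi/9)  exp(-2*I*pi/9)
  chi_2          1             exp(4*I*pi/9)   exp(8*I*pi/9)   exp(-2*I*pi/3)  exp(-2*I*pi/9)  exp(2*I*pi/9)   exp(2*I*pi/3)   exp(-8*I*pi/9)  exp(-4*I*pi/9)
  chi_3          1             exp(2*I*pi/3)   exp(-2*I*pi/3)  1               exp(2*I*pi/3)   exp(-2*I*pi/3)  1               exp(2*I*pi/3)   exp(-2*I*pi/3)
  chi_4          1             exp(8*I*pi/9)   exp(-2*I*pi/9)  exp(2*I*pi/3)   exp(-4*I*pi/9)  exp(4*I*pi/9)   exp(-2*I*pi/3)  exp(2*I*pi/9)   exp(-8*I*pi/9)
  chi_5          1             exp(-8*I*pi/9)  exp(2*I*pi/9)   exp(-2*I*pi/3)  exp(4*I*pi/9)   exp(-4*I*pi/9)  exp(2*I*pi/3)   exp(-2*I*pi/9)  exp(8*I*pi/9) 
  chi_6          1             exp(-2*I*pi/3)  exp(2*I*pi/3)   1               exp(-2*I*pi/3)  exp(2*I*pi/3)   1               exp(-2*I*pi/3)  exp(2*I*pi/3) 
  chi_7          1             exp(-4*I*pi/9)  exp(-8*I*pi/9)  exp(2*I*pi/3)   exp(2*I*pi/9)   exp(-2*I*pi/9)  exp(-2*I*pi/3)  exp(8*I*pi/9)   exp(4*I*pi/9) 
  chi_8          1             exp(-2*I*pi/9)  exp(-4*I*pi/9)  exp(-2*I*pi/3)  exp(-8*I*pi/9)  exp(8*I*pi/9)   exp(2*I*pi/3)   exp(4*I*pi/9)   exp(2*I*pi/9) 

Spot check: chi_7(1) = zeta_9^(7*1) = zeta_9^7 = exp(-4*I*pi/9).

Solution. Z/9Z is abelian, so all 9 irreducible complex representations are 1-dimensional. They are given by chi_k(m) = zeta_9^(k*m) for k = 0,...,8. Row orthogonality: sum_m chi_k(m) conj(chi_l(m)) = 9 * [k = l].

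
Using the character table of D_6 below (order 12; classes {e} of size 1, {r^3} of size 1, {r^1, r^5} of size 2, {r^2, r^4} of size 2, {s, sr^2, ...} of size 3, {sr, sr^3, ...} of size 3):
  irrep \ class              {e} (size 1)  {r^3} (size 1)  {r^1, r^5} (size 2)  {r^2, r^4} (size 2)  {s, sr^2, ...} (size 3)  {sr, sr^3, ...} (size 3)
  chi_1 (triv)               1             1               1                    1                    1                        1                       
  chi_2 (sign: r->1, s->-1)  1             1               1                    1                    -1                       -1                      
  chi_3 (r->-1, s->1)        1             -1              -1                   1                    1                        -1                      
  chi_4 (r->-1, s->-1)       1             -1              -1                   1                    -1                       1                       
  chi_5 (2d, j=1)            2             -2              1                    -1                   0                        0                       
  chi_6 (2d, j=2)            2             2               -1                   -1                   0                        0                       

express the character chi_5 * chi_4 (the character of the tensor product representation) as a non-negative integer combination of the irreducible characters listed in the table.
chi_5 tensor chi_4 = chi_6 (all other irreducibles have multiplicity 0).

Argument: The character of a tensor product is the pointwise product (chi_5 * chi_4)(C) = chi_5(C) * chi_4(C):
  {e}: (2)*(1), {r^3}: (-2)*(-1), {r^1, r^5}: (1)*(-1), {r^2, r^4}: (-1)*(1), {s, sr^2, ...}: (0)*(-1), {sr, sr^3, ...}: (0)*(1)
so (chi_5 * chi_4) takes values
  {e} -> 2, {r^3} -> 2, {r^1, r^5} -> -1, {r^2, r^4} -> -1, {s, sr^2, ...} -> 0, {sr, sr^3, ...} -> 0.
Now take the inner product of this character with each irreducible chi from the table, <chi_5*chi_4, chi> = (1/12) sum_C |C| (chi_5*chi_4)(C) conj(chi(C)):
  <chi_5*chi_4, chi_1> = (1/12)[1*(2)*conj(1) + 1*(2)*conj(1) + 2*(-1)*conj(1) + 2*(-1)*conj(1) + 3*(0)*conj(1) + 3*(0)*conj(1)]
      = (1/12)[(2) + (2) + (-2) + (-2) + (0) + (0)] = 0/12 = 0
  <chi_5*chi_4, chi_2> = (1/12)[1*(2)*conj(1) + 1*(2)*conj(1) + 2*(-1)*conj(1) + 2*(-1)*conj(1) + 3*(0)*conj(-1) + 3*(0)*conj(-1)]
      = (1/12)[(2) + (2) + (-2) + (-2) + (0) + (0)] = 0/12 = 0
  <chi_5*chi_4, chi_3> = (1/12)[1*(2)*conj(1) + 1*(2)*conj(-1) + 2*(-1)*conj(-1) + 2*(-1)*conj(1) + 3*(0)*conj(1) + 3*(0)*conj(-1)]
      = (1/12)[(2) + (-2) + (2) + (-2) + (0) + (0)] = 0/12 = 0
  <chi_5*chi_4, chi_4> = (1/12)[1*(2)*conj(1) + 1*(2)*conj(-1) + 2*(-1)*conj(-1) + 2*(-1)*conj(1) + 3*(0)*conj(-1) + 3*(0)*conj(1)]
      = (1/12)[(2) + (-2) + (2) + (-2) + (0) + (0)] = 0/12 = 0
  <chi_5*chi_4, chi_5> = (1/12)[1*(2)*conj(2) + 1*(2)*conj(-2) + 2*(-1)*conj(1) + 2*(-1)*conj(-1) + 3*(0)*conj(0) + 3*(0)*conj(0)]
      = (1/12)[(4) + (-4) + (-2) + (2) + (0) + (0)] = 0/12 = 0
  <chi_5*chi_4, chi_6> = (1/12)[1*(2)*conj(2) + 1*(2)*conj(2) + 2*(-1)*conj(-1) + 2*(-1)*conj(-1) + 3*(0)*conj(0) + 3*(0)*conj(0)]
      = (1/12)[(4) + (4) + (2) + (2) + (0) + (0)] = 12/12 = 1
Hence the multiplicities are chi_6: 1. Dimension check: dim(chi_5)*dim(chi_4) = 2*1 = 2 and sum (mult * dim) = 1*2 = 2.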